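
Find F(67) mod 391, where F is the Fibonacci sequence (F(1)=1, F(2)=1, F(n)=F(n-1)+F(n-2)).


F(k) mod 391 for k=1..67:
1, 1, 2, 3, 5, 8, 13, 21, 34, 55, 89, 144, 233, 377, 219, 205, 33, 238, 271, 118, 389, 116, 114, 230, 344, 183, 136, 319, 64, 383, 56, 48, 104, 152, 256, 17, 273, 290, 172, 71, 243, 314, 166, 89, 255, 344, 208, 161, 369, 139, 117, 256, 373, 238, 220, 67, 287, 354, 250, 213, 72, 285, 357, 251, 217, 77, 294
F(67) mod 391 = 294


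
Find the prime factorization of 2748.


2748 / 2 = 1374
1374 / 2 = 687
687 / 3 = 229
229 / 229 = 1
2748 = 2^2 × 3 × 229


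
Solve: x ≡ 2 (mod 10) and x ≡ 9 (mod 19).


M = 10*19 = 190
M1 = M/10 = 19, M2 = M/19 = 10
M1^(-1) mod 10 = 9, M2^(-1) mod 19 = 2
x = 2*19*9 + 9*10*2 = 522
522 mod 190 = 142
Check: 142 mod 10 = 2 ✓, 142 mod 19 = 9 ✓

x ≡ 142 (mod 190)


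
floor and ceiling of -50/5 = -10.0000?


-50/5 = -10.0000
floor = -10
ceil = -10

floor = -10, ceil = -10


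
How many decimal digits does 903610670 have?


903610670 has 9 digits in base 10
floor(log10(903610670)) + 1 = floor(8.9560) + 1 = 9

9 digits (base 10)


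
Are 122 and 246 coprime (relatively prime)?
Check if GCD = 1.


Euclidean algorithm:
246 = 2 * 122 + 2
122 = 61 * 2 + 0
GCD(122, 246) = 2

No, not coprime (GCD = 2)


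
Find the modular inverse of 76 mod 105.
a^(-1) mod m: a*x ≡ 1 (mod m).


Use the extended Euclidean algorithm on (105, 76); each row r = 105*s + 76*t:
r=105, s=1, t=0
r=76, s=0, t=1
q=1: r=29, s=1, t=-1   [105*(1) + 76*(-1) = 29]
q=2: r=18, s=-2, t=3   [105*(-2) + 76*(3) = 18]
q=1: r=11, s=3, t=-4   [105*(3) + 76*(-4) = 11]
q=1: r=7, s=-5, t=7   [105*(-5) + 76*(7) = 7]
q=1: r=4, s=8, t=-11   [105*(8) + 76*(-11) = 4]
q=1: r=3, s=-13, t=18   [105*(-13) + 76*(18) = 3]
q=1: r=1, s=21, t=-29   [105*(21) + 76*(-29) = 1]
q=3: r=0, s=-76, t=105   [105*(-76) + 76*(105) = 0]
GCD = 1 with t = -29, so 76*(-29) ≡ 1 (mod 105)
Inverse = -29 mod 105 = 76
Check: 76 * 76 = 5776 ≡ 1 (mod 105)

76^(-1) ≡ 76 (mod 105)


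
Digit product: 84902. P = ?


8 × 4 × 9 × 0 × 2 = 0


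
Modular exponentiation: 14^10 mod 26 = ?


14^1 mod 26 = 14
14^2 mod 26 = 14
14^3 mod 26 = 14
14^4 mod 26 = 14
14^5 mod 26 = 14
14^6 mod 26 = 14
14^7 mod 26 = 14
14^8 mod 26 = 14
14^9 mod 26 = 14
14^10 mod 26 = 14


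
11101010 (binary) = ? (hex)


11101010 (base 2) = 234 (decimal)
234 (decimal) = EA (base 16)


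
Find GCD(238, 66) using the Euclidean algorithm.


238 = 3 * 66 + 40
66 = 1 * 40 + 26
40 = 1 * 26 + 14
26 = 1 * 14 + 12
14 = 1 * 12 + 2
12 = 6 * 2 + 0
GCD = 2


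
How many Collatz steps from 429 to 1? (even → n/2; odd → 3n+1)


429 → 1288 → 644 → 322 → 161 → 484 → 242 → 121 → 364 → 182 → 91 → 274 → 137 → 412 → 206 → 103 → 310 → 155 → 466 → 233 → 700 → 350 → 175 → 526 → 263 → 790 → 395 → 1186 → 593 → 1780 → 890 → 445 → 1336 → 668 → 334 → 167 → 502 → 251 → 754 → 377 → 1132 → 566 → 283 → 850 → 425 → 1276 → 638 → 319 → 958 → 479 → 1438 → 719 → 2158 → 1079 → 3238 → 1619 → 4858 → 2429 → 7288 → 3644 → 1822 → 911 → 2734 → 1367 → 4102 → 2051 → 6154 → 3077 → 9232 → 4616 → 2308 → 1154 → 577 → 1732 → 866 → 433 → 1300 → 650 → 325 → 976 → 488 → 244 → 122 → 61 → 184 → 92 → 46 → 23 → 70 → 35 → 106 → 53 → 160 → 80 → 40 → 20 → 10 → 5 → 16 → 8 → 4 → 2 → 1
Total steps = 102

102 steps


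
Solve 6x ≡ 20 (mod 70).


GCD(6, 70) = 2 divides 20
Divide: 3x ≡ 10 (mod 35)
x ≡ 15 (mod 35)


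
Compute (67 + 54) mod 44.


67 + 54 = 121
121 mod 44 = 33


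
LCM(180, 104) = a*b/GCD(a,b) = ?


GCD(180, 104) = 4
LCM = 180*104/4 = 18720/4 = 4680

LCM = 4680


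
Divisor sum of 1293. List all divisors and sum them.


Divisors of 1293: 1, 3, 431, 1293
Sum = 1 + 3 + 431 + 1293 = 1728

σ(1293) = 1728


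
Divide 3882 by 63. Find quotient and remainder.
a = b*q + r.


3882 = 63 * 61 + 39
Check: 3843 + 39 = 3882

q = 61, r = 39


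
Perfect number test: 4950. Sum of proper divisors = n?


Proper divisors of 4950: 1, 2, 3, 5, 6, 9, 10, 11, 15, 18, 22, 25, 30, 33, 45, 50, 55, 66, 75, 90, 99, 110, 150, 165, 198, 225, 275, 330, 450, 495, 550, 825, 990, 1650, 2475
Sum = 1 + 2 + 3 + 5 + 6 + 9 + 10 + 11 + 15 + 18 + 22 + 25 + 30 + 33 + 45 + 50 + 55 + 66 + 75 + 90 + 99 + 110 + 150 + 165 + 198 + 225 + 275 + 330 + 450 + 495 + 550 + 825 + 990 + 1650 + 2475 = 9558

No, 4950 is not perfect (9558 ≠ 4950)


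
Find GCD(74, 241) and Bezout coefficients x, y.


Tabular extended Euclidean (each row: r = 74*s + 241*t):
r=74, s=1, t=0
r=241, s=0, t=1
q=0: r=74, s=1, t=0   [74*(1) + 241*(0) = 74]
q=3: r=19, s=-3, t=1   [74*(-3) + 241*(1) = 19]
q=3: r=17, s=10, t=-3   [74*(10) + 241*(-3) = 17]
q=1: r=2, s=-13, t=4   [74*(-13) + 241*(4) = 2]
q=8: r=1, s=114, t=-35   [74*(114) + 241*(-35) = 1]
q=2: r=0, s=-241, t=74   [74*(-241) + 241*(74) = 0]
GCD = 1; from the row with r=1: x=114, y=-35
Check: 74*(114) + 241*(-35) = 8436 - 8435 = 1

GCD = 1, x = 114, y = -35


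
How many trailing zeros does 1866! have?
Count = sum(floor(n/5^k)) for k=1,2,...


floor(1866/5) = 373
floor(1866/25) = 74
floor(1866/125) = 14
floor(1866/625) = 2
Total = 463

463 trailing zeros


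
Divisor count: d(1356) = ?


1356 = 2^2 × 3^1 × 113^1
d(1356) = (2+1) × (1+1) × (1+1) = 12

12 divisors


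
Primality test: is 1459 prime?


Check divisors up to sqrt(1459) = 38.1969
No divisors found.
1459 is prime.

Yes, 1459 is prime


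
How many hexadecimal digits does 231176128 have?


231176128 in base 16 = DC777C0
Number of digits = 7

7 digits (base 16)


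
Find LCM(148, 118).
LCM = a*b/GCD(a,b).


GCD(148, 118) = 2
LCM = 148*118/2 = 17464/2 = 8732

LCM = 8732


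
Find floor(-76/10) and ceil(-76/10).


-76/10 = -7.6000
floor = -8
ceil = -7

floor = -8, ceil = -7


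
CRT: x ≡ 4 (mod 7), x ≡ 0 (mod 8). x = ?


M = 7*8 = 56
M1 = M/7 = 8, M2 = M/8 = 7
M1^(-1) mod 7 = 1, M2^(-1) mod 8 = 7
x = 4*8*1 + 0*7*7 = 32
32 mod 56 = 32
Check: 32 mod 7 = 4 ✓, 32 mod 8 = 0 ✓

x ≡ 32 (mod 56)


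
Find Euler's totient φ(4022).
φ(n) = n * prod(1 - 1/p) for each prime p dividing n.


4022 = 2 × 2011
Prime factors: 2, 2011
φ(4022) = 4022 × (1-1/2) × (1-1/2011)
= 4022 × 1/2 × 2010/2011 = 2010

φ(4022) = 2010


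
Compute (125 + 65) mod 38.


125 + 65 = 190
190 mod 38 = 0


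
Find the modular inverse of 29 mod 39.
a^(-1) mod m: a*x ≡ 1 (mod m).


Use the extended Euclidean algorithm on (39, 29); each row r = 39*s + 29*t:
r=39, s=1, t=0
r=29, s=0, t=1
q=1: r=10, s=1, t=-1   [39*(1) + 29*(-1) = 10]
q=2: r=9, s=-2, t=3   [39*(-2) + 29*(3) = 9]
q=1: r=1, s=3, t=-4   [39*(3) + 29*(-4) = 1]
q=9: r=0, s=-29, t=39   [39*(-29) + 29*(39) = 0]
GCD = 1 with t = -4, so 29*(-4) ≡ 1 (mod 39)
Inverse = -4 mod 39 = 35
Check: 29 * 35 = 1015 ≡ 1 (mod 39)

29^(-1) ≡ 35 (mod 39)


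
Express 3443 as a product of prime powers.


3443 / 11 = 313
313 / 313 = 1
3443 = 11 × 313


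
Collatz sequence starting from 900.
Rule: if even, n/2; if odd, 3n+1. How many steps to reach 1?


900 → 450 → 225 → 676 → 338 → 169 → 508 → 254 → 127 → 382 → 191 → 574 → 287 → 862 → 431 → 1294 → 647 → 1942 → 971 → 2914 → 1457 → 4372 → 2186 → 1093 → 3280 → 1640 → 820 → 410 → 205 → 616 → 308 → 154 → 77 → 232 → 116 → 58 → 29 → 88 → 44 → 22 → 11 → 34 → 17 → 52 → 26 → 13 → 40 → 20 → 10 → 5 → 16 → 8 → 4 → 2 → 1
Total steps = 54

54 steps


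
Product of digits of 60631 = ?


6 × 0 × 6 × 3 × 1 = 0


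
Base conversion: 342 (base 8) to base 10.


342 (base 8) = 226 (decimal)
226 (decimal) = 226 (base 10)


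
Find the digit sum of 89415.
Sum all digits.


8 + 9 + 4 + 1 + 5 = 27


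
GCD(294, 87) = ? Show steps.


294 = 3 * 87 + 33
87 = 2 * 33 + 21
33 = 1 * 21 + 12
21 = 1 * 12 + 9
12 = 1 * 9 + 3
9 = 3 * 3 + 0
GCD = 3


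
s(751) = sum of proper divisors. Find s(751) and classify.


Proper divisors: 1
Sum = 1 = 1
1 < 751 → deficient

s(751) = 1 (deficient)


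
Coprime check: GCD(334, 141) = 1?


Euclidean algorithm:
334 = 2 * 141 + 52
141 = 2 * 52 + 37
52 = 1 * 37 + 15
37 = 2 * 15 + 7
15 = 2 * 7 + 1
7 = 7 * 1 + 0
GCD(334, 141) = 1

Yes, coprime (GCD = 1)


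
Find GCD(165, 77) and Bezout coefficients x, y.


Tabular extended Euclidean (each row: r = 165*s + 77*t):
r=165, s=1, t=0
r=77, s=0, t=1
q=2: r=11, s=1, t=-2   [165*(1) + 77*(-2) = 11]
q=7: r=0, s=-7, t=15   [165*(-7) + 77*(15) = 0]
GCD = 11; from the row with r=11: x=1, y=-2
Check: 165*(1) + 77*(-2) = 165 - 154 = 11

GCD = 11, x = 1, y = -2


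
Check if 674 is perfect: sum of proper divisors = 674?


Proper divisors of 674: 1, 2, 337
Sum = 1 + 2 + 337 = 340

No, 674 is not perfect (340 ≠ 674)


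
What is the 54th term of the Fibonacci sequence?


Sequence: 1, 1, 2, 3, 5, 8, 13, 21, 34, 55, 89, 144, 233, 377, 610, 987, 1597, 2584, 4181, 6765, 10946, 17711, 28657, 46368, 75025, 121393, 196418, 317811, 514229, 832040, 1346269, 2178309, 3524578, 5702887, 9227465, 14930352, 24157817, 39088169, 63245986, 102334155, 165580141, 267914296, 433494437, 701408733, 1134903170, 1836311903, 2971215073, 4807526976, 7778742049, 12586269025, 20365011074, 32951280099, 53316291173, 86267571272
F(54) = 86267571272


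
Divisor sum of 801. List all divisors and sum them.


Divisors of 801: 1, 3, 9, 89, 267, 801
Sum = 1 + 3 + 9 + 89 + 267 + 801 = 1170

σ(801) = 1170


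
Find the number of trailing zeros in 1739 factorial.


floor(1739/5) = 347
floor(1739/25) = 69
floor(1739/125) = 13
floor(1739/625) = 2
Total = 431

431 trailing zeros


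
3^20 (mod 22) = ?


3^1 mod 22 = 3
3^2 mod 22 = 9
3^3 mod 22 = 5
3^4 mod 22 = 15
3^5 mod 22 = 1
3^6 mod 22 = 3
3^7 mod 22 = 9
3^8 mod 22 = 5
3^9 mod 22 = 15
3^10 mod 22 = 1
3^11 mod 22 = 3
3^12 mod 22 = 9
3^13 mod 22 = 5
3^14 mod 22 = 15
3^15 mod 22 = 1
3^16 mod 22 = 3
3^17 mod 22 = 9
3^18 mod 22 = 5
3^19 mod 22 = 15
3^20 mod 22 = 1


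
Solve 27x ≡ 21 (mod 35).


GCD(27, 35) = 1, unique solution
a^(-1) mod 35 = 13
x = 13 * 21 mod 35 = 28

x ≡ 28 (mod 35)


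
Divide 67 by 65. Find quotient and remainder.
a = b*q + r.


67 = 65 * 1 + 2
Check: 65 + 2 = 67

q = 1, r = 2


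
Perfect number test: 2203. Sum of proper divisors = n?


Proper divisors of 2203: 1
Sum = 1 = 1

No, 2203 is not perfect (1 ≠ 2203)


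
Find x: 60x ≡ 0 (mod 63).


GCD(60, 63) = 3 divides 0
Divide: 20x ≡ 0 (mod 21)
x ≡ 0 (mod 21)


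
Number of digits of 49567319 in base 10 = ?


49567319 has 8 digits in base 10
floor(log10(49567319)) + 1 = floor(7.6952) + 1 = 8

8 digits (base 10)


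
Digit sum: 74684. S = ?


7 + 4 + 6 + 8 + 4 = 29


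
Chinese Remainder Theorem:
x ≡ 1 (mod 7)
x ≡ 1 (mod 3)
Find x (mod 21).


M = 7*3 = 21
M1 = M/7 = 3, M2 = M/3 = 7
M1^(-1) mod 7 = 5, M2^(-1) mod 3 = 1
x = 1*3*5 + 1*7*1 = 22
22 mod 21 = 1
Check: 1 mod 7 = 1 ✓, 1 mod 3 = 1 ✓

x ≡ 1 (mod 21)


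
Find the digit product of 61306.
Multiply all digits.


6 × 1 × 3 × 0 × 6 = 0


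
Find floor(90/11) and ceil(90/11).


90/11 = 8.1818
floor = 8
ceil = 9

floor = 8, ceil = 9


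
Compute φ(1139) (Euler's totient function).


1139 = 17 × 67
Prime factors: 17, 67
φ(1139) = 1139 × (1-1/17) × (1-1/67)
= 1139 × 16/17 × 66/67 = 1056

φ(1139) = 1056


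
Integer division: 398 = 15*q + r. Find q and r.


398 = 15 * 26 + 8
Check: 390 + 8 = 398

q = 26, r = 8


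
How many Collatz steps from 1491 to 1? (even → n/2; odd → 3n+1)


1491 → 4474 → 2237 → 6712 → 3356 → 1678 → 839 → 2518 → 1259 → 3778 → 1889 → 5668 → 2834 → 1417 → 4252 → 2126 → 1063 → 3190 → 1595 → 4786 → 2393 → 7180 → 3590 → 1795 → 5386 → 2693 → 8080 → 4040 → 2020 → 1010 → 505 → 1516 → 758 → 379 → 1138 → 569 → 1708 → 854 → 427 → 1282 → 641 → 1924 → 962 → 481 → 1444 → 722 → 361 → 1084 → 542 → 271 → 814 → 407 → 1222 → 611 → 1834 → 917 → 2752 → 1376 → 688 → 344 → 172 → 86 → 43 → 130 → 65 → 196 → 98 → 49 → 148 → 74 → 37 → 112 → 56 → 28 → 14 → 7 → 22 → 11 → 34 → 17 → 52 → 26 → 13 → 40 → 20 → 10 → 5 → 16 → 8 → 4 → 2 → 1
Total steps = 91

91 steps


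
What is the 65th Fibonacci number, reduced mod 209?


F(k) mod 209 for k=1..65:
1, 1, 2, 3, 5, 8, 13, 21, 34, 55, 89, 144, 24, 168, 192, 151, 134, 76, 1, 77, 78, 155, 24, 179, 203, 173, 167, 131, 89, 11, 100, 111, 2, 113, 115, 19, 134, 153, 78, 22, 100, 122, 13, 135, 148, 74, 13, 87, 100, 187, 78, 56, 134, 190, 115, 96, 2, 98, 100, 198, 89, 78, 167, 36, 203
F(65) mod 209 = 203


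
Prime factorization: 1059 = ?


1059 / 3 = 353
353 / 353 = 1
1059 = 3 × 353


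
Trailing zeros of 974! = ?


floor(974/5) = 194
floor(974/25) = 38
floor(974/125) = 7
floor(974/625) = 1
Total = 240

240 trailing zeros


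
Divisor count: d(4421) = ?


4421 = 4421^1
d(4421) = (1+1) = 2

2 divisors


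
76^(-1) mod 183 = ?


Use the extended Euclidean algorithm on (183, 76); each row r = 183*s + 76*t:
r=183, s=1, t=0
r=76, s=0, t=1
q=2: r=31, s=1, t=-2   [183*(1) + 76*(-2) = 31]
q=2: r=14, s=-2, t=5   [183*(-2) + 76*(5) = 14]
q=2: r=3, s=5, t=-12   [183*(5) + 76*(-12) = 3]
q=4: r=2, s=-22, t=53   [183*(-22) + 76*(53) = 2]
q=1: r=1, s=27, t=-65   [183*(27) + 76*(-65) = 1]
q=2: r=0, s=-76, t=183   [183*(-76) + 76*(183) = 0]
GCD = 1 with t = -65, so 76*(-65) ≡ 1 (mod 183)
Inverse = -65 mod 183 = 118
Check: 76 * 118 = 8968 ≡ 1 (mod 183)

76^(-1) ≡ 118 (mod 183)


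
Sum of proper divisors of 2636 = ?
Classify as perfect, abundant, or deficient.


Proper divisors: 1, 2, 4, 659, 1318
Sum = 1 + 2 + 4 + 659 + 1318 = 1984
1984 < 2636 → deficient

s(2636) = 1984 (deficient)


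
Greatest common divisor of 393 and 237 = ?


393 = 1 * 237 + 156
237 = 1 * 156 + 81
156 = 1 * 81 + 75
81 = 1 * 75 + 6
75 = 12 * 6 + 3
6 = 2 * 3 + 0
GCD = 3


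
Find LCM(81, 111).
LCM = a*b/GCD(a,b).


GCD(81, 111) = 3
LCM = 81*111/3 = 8991/3 = 2997

LCM = 2997


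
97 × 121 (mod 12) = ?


97 × 121 = 11737
11737 mod 12 = 1


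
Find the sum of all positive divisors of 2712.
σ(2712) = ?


Divisors of 2712: 1, 2, 3, 4, 6, 8, 12, 24, 113, 226, 339, 452, 678, 904, 1356, 2712
Sum = 1 + 2 + 3 + 4 + 6 + 8 + 12 + 24 + 113 + 226 + 339 + 452 + 678 + 904 + 1356 + 2712 = 6840

σ(2712) = 6840


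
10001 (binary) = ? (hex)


10001 (base 2) = 17 (decimal)
17 (decimal) = 11 (base 16)


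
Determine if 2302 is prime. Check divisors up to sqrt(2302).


2302 / 2 = 1151 (exact division)
2302 is NOT prime.

No, 2302 is not prime


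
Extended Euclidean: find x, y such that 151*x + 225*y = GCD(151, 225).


Tabular extended Euclidean (each row: r = 151*s + 225*t):
r=151, s=1, t=0
r=225, s=0, t=1
q=0: r=151, s=1, t=0   [151*(1) + 225*(0) = 151]
q=1: r=74, s=-1, t=1   [151*(-1) + 225*(1) = 74]
q=2: r=3, s=3, t=-2   [151*(3) + 225*(-2) = 3]
q=24: r=2, s=-73, t=49   [151*(-73) + 225*(49) = 2]
q=1: r=1, s=76, t=-51   [151*(76) + 225*(-51) = 1]
q=2: r=0, s=-225, t=151   [151*(-225) + 225*(151) = 0]
GCD = 1; from the row with r=1: x=76, y=-51
Check: 151*(76) + 225*(-51) = 11476 - 11475 = 1

GCD = 1, x = 76, y = -51


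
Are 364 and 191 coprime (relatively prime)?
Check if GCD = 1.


Euclidean algorithm:
364 = 1 * 191 + 173
191 = 1 * 173 + 18
173 = 9 * 18 + 11
18 = 1 * 11 + 7
11 = 1 * 7 + 4
7 = 1 * 4 + 3
4 = 1 * 3 + 1
3 = 3 * 1 + 0
GCD(364, 191) = 1

Yes, coprime (GCD = 1)


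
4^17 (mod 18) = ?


4^1 mod 18 = 4
4^2 mod 18 = 16
4^3 mod 18 = 10
4^4 mod 18 = 4
4^5 mod 18 = 16
4^6 mod 18 = 10
4^7 mod 18 = 4
4^8 mod 18 = 16
4^9 mod 18 = 10
4^10 mod 18 = 4
4^11 mod 18 = 16
4^12 mod 18 = 10
4^13 mod 18 = 4
4^14 mod 18 = 16
4^15 mod 18 = 10
4^16 mod 18 = 4
4^17 mod 18 = 16


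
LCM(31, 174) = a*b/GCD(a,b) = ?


GCD(31, 174) = 1
LCM = 31*174/1 = 5394/1 = 5394

LCM = 5394


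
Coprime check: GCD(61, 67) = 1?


Euclidean algorithm:
67 = 1 * 61 + 6
61 = 10 * 6 + 1
6 = 6 * 1 + 0
GCD(61, 67) = 1

Yes, coprime (GCD = 1)


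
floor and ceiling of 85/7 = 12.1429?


85/7 = 12.1429
floor = 12
ceil = 13

floor = 12, ceil = 13


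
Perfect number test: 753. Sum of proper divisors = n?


Proper divisors of 753: 1, 3, 251
Sum = 1 + 3 + 251 = 255

No, 753 is not perfect (255 ≠ 753)


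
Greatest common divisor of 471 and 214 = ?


471 = 2 * 214 + 43
214 = 4 * 43 + 42
43 = 1 * 42 + 1
42 = 42 * 1 + 0
GCD = 1


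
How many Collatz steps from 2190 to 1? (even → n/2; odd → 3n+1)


2190 → 1095 → 3286 → 1643 → 4930 → 2465 → 7396 → 3698 → 1849 → 5548 → 2774 → 1387 → 4162 → 2081 → 6244 → 3122 → 1561 → 4684 → 2342 → 1171 → 3514 → 1757 → 5272 → 2636 → 1318 → 659 → 1978 → 989 → 2968 → 1484 → 742 → 371 → 1114 → 557 → 1672 → 836 → 418 → 209 → 628 → 314 → 157 → 472 → 236 → 118 → 59 → 178 → 89 → 268 → 134 → 67 → 202 → 101 → 304 → 152 → 76 → 38 → 19 → 58 → 29 → 88 → 44 → 22 → 11 → 34 → 17 → 52 → 26 → 13 → 40 → 20 → 10 → 5 → 16 → 8 → 4 → 2 → 1
Total steps = 76

76 steps


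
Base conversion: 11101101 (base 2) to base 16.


11101101 (base 2) = 237 (decimal)
237 (decimal) = ED (base 16)


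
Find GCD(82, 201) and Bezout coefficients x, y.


Tabular extended Euclidean (each row: r = 82*s + 201*t):
r=82, s=1, t=0
r=201, s=0, t=1
q=0: r=82, s=1, t=0   [82*(1) + 201*(0) = 82]
q=2: r=37, s=-2, t=1   [82*(-2) + 201*(1) = 37]
q=2: r=8, s=5, t=-2   [82*(5) + 201*(-2) = 8]
q=4: r=5, s=-22, t=9   [82*(-22) + 201*(9) = 5]
q=1: r=3, s=27, t=-11   [82*(27) + 201*(-11) = 3]
q=1: r=2, s=-49, t=20   [82*(-49) + 201*(20) = 2]
q=1: r=1, s=76, t=-31   [82*(76) + 201*(-31) = 1]
q=2: r=0, s=-201, t=82   [82*(-201) + 201*(82) = 0]
GCD = 1; from the row with r=1: x=76, y=-31
Check: 82*(76) + 201*(-31) = 6232 - 6231 = 1

GCD = 1, x = 76, y = -31


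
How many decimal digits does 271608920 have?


271608920 has 9 digits in base 10
floor(log10(271608920)) + 1 = floor(8.4339) + 1 = 9

9 digits (base 10)


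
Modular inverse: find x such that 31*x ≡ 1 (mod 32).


Use the extended Euclidean algorithm on (32, 31); each row r = 32*s + 31*t:
r=32, s=1, t=0
r=31, s=0, t=1
q=1: r=1, s=1, t=-1   [32*(1) + 31*(-1) = 1]
q=31: r=0, s=-31, t=32   [32*(-31) + 31*(32) = 0]
GCD = 1 with t = -1, so 31*(-1) ≡ 1 (mod 32)
Inverse = -1 mod 32 = 31
Check: 31 * 31 = 961 ≡ 1 (mod 32)

31^(-1) ≡ 31 (mod 32)


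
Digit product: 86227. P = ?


8 × 6 × 2 × 2 × 7 = 1344


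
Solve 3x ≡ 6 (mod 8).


GCD(3, 8) = 1, unique solution
a^(-1) mod 8 = 3
x = 3 * 6 mod 8 = 2

x ≡ 2 (mod 8)


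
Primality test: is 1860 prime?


1860 / 2 = 930 (exact division)
1860 is NOT prime.

No, 1860 is not prime


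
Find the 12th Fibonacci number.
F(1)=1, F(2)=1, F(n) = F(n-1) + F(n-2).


Sequence: 1, 1, 2, 3, 5, 8, 13, 21, 34, 55, 89, 144
F(12) = 144


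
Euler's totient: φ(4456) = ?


4456 = 2^3 × 557
Prime factors: 2, 557
φ(4456) = 4456 × (1-1/2) × (1-1/557)
= 4456 × 1/2 × 556/557 = 2224

φ(4456) = 2224


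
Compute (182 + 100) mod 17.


182 + 100 = 282
282 mod 17 = 10


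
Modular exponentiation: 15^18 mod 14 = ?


15^1 mod 14 = 1
15^2 mod 14 = 1
15^3 mod 14 = 1
15^4 mod 14 = 1
15^5 mod 14 = 1
15^6 mod 14 = 1
15^7 mod 14 = 1
15^8 mod 14 = 1
15^9 mod 14 = 1
15^10 mod 14 = 1
15^11 mod 14 = 1
15^12 mod 14 = 1
15^13 mod 14 = 1
15^14 mod 14 = 1
15^15 mod 14 = 1
15^16 mod 14 = 1
15^17 mod 14 = 1
15^18 mod 14 = 1


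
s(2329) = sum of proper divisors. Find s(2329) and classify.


Proper divisors: 1, 17, 137
Sum = 1 + 17 + 137 = 155
155 < 2329 → deficient

s(2329) = 155 (deficient)


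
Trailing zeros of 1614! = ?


floor(1614/5) = 322
floor(1614/25) = 64
floor(1614/125) = 12
floor(1614/625) = 2
Total = 400

400 trailing zeros


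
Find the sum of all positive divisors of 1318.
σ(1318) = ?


Divisors of 1318: 1, 2, 659, 1318
Sum = 1 + 2 + 659 + 1318 = 1980

σ(1318) = 1980


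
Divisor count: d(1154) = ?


1154 = 2^1 × 577^1
d(1154) = (1+1) × (1+1) = 4

4 divisors


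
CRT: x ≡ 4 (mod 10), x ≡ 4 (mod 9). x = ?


M = 10*9 = 90
M1 = M/10 = 9, M2 = M/9 = 10
M1^(-1) mod 10 = 9, M2^(-1) mod 9 = 1
x = 4*9*9 + 4*10*1 = 364
364 mod 90 = 4
Check: 4 mod 10 = 4 ✓, 4 mod 9 = 4 ✓

x ≡ 4 (mod 90)


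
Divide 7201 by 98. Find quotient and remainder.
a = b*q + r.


7201 = 98 * 73 + 47
Check: 7154 + 47 = 7201

q = 73, r = 47


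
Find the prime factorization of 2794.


2794 / 2 = 1397
1397 / 11 = 127
127 / 127 = 1
2794 = 2 × 11 × 127


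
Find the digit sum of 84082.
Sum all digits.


8 + 4 + 0 + 8 + 2 = 22


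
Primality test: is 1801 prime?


Check divisors up to sqrt(1801) = 42.4382
No divisors found.
1801 is prime.

Yes, 1801 is prime


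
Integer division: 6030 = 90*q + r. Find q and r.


6030 = 90 * 67 + 0
Check: 6030 + 0 = 6030

q = 67, r = 0


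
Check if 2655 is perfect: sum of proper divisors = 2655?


Proper divisors of 2655: 1, 3, 5, 9, 15, 45, 59, 177, 295, 531, 885
Sum = 1 + 3 + 5 + 9 + 15 + 45 + 59 + 177 + 295 + 531 + 885 = 2025

No, 2655 is not perfect (2025 ≠ 2655)


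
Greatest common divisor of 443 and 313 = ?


443 = 1 * 313 + 130
313 = 2 * 130 + 53
130 = 2 * 53 + 24
53 = 2 * 24 + 5
24 = 4 * 5 + 4
5 = 1 * 4 + 1
4 = 4 * 1 + 0
GCD = 1


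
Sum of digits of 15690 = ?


1 + 5 + 6 + 9 + 0 = 21


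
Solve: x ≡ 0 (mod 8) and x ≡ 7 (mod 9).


M = 8*9 = 72
M1 = M/8 = 9, M2 = M/9 = 8
M1^(-1) mod 8 = 1, M2^(-1) mod 9 = 8
x = 0*9*1 + 7*8*8 = 448
448 mod 72 = 16
Check: 16 mod 8 = 0 ✓, 16 mod 9 = 7 ✓

x ≡ 16 (mod 72)


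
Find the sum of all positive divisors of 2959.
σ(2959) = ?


Divisors of 2959: 1, 11, 269, 2959
Sum = 1 + 11 + 269 + 2959 = 3240

σ(2959) = 3240


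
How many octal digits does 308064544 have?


308064544 in base 8 = 2227130440
Number of digits = 10

10 digits (base 8)


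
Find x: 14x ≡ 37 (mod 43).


GCD(14, 43) = 1, unique solution
a^(-1) mod 43 = 40
x = 40 * 37 mod 43 = 18

x ≡ 18 (mod 43)


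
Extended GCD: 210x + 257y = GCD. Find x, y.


Tabular extended Euclidean (each row: r = 210*s + 257*t):
r=210, s=1, t=0
r=257, s=0, t=1
q=0: r=210, s=1, t=0   [210*(1) + 257*(0) = 210]
q=1: r=47, s=-1, t=1   [210*(-1) + 257*(1) = 47]
q=4: r=22, s=5, t=-4   [210*(5) + 257*(-4) = 22]
q=2: r=3, s=-11, t=9   [210*(-11) + 257*(9) = 3]
q=7: r=1, s=82, t=-67   [210*(82) + 257*(-67) = 1]
q=3: r=0, s=-257, t=210   [210*(-257) + 257*(210) = 0]
GCD = 1; from the row with r=1: x=82, y=-67
Check: 210*(82) + 257*(-67) = 17220 - 17219 = 1

GCD = 1, x = 82, y = -67


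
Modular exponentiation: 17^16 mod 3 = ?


17^1 mod 3 = 2
17^2 mod 3 = 1
17^3 mod 3 = 2
17^4 mod 3 = 1
17^5 mod 3 = 2
17^6 mod 3 = 1
17^7 mod 3 = 2
17^8 mod 3 = 1
17^9 mod 3 = 2
17^10 mod 3 = 1
17^11 mod 3 = 2
17^12 mod 3 = 1
17^13 mod 3 = 2
17^14 mod 3 = 1
17^15 mod 3 = 2
17^16 mod 3 = 1


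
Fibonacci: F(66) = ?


Sequence: 1, 1, 2, 3, 5, 8, 13, 21, 34, 55, 89, 144, 233, 377, 610, 987, 1597, 2584, 4181, 6765, 10946, 17711, 28657, 46368, 75025, 121393, 196418, 317811, 514229, 832040, 1346269, 2178309, 3524578, 5702887, 9227465, 14930352, 24157817, 39088169, 63245986, 102334155, 165580141, 267914296, 433494437, 701408733, 1134903170, 1836311903, 2971215073, 4807526976, 7778742049, 12586269025, 20365011074, 32951280099, 53316291173, 86267571272, 139583862445, 225851433717, 365435296162, 591286729879, 956722026041, 1548008755920, 2504730781961, 4052739537881, 6557470319842, 10610209857723, 17167680177565, 27777890035288
F(66) = 27777890035288


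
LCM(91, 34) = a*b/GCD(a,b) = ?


GCD(91, 34) = 1
LCM = 91*34/1 = 3094/1 = 3094

LCM = 3094


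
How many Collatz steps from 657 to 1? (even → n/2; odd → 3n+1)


657 → 1972 → 986 → 493 → 1480 → 740 → 370 → 185 → 556 → 278 → 139 → 418 → 209 → 628 → 314 → 157 → 472 → 236 → 118 → 59 → 178 → 89 → 268 → 134 → 67 → 202 → 101 → 304 → 152 → 76 → 38 → 19 → 58 → 29 → 88 → 44 → 22 → 11 → 34 → 17 → 52 → 26 → 13 → 40 → 20 → 10 → 5 → 16 → 8 → 4 → 2 → 1
Total steps = 51

51 steps


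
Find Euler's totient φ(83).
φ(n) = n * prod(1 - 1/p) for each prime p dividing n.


83 = 83
Prime factors: 83
φ(83) = 83 × (1-1/83)
= 83 × 82/83 = 82

φ(83) = 82


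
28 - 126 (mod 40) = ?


28 - 126 = -98
-98 mod 40 = 22


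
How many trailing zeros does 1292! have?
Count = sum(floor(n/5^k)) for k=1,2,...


floor(1292/5) = 258
floor(1292/25) = 51
floor(1292/125) = 10
floor(1292/625) = 2
Total = 321

321 trailing zeros


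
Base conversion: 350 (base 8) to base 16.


350 (base 8) = 232 (decimal)
232 (decimal) = E8 (base 16)


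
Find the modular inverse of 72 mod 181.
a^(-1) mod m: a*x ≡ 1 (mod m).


Use the extended Euclidean algorithm on (181, 72); each row r = 181*s + 72*t:
r=181, s=1, t=0
r=72, s=0, t=1
q=2: r=37, s=1, t=-2   [181*(1) + 72*(-2) = 37]
q=1: r=35, s=-1, t=3   [181*(-1) + 72*(3) = 35]
q=1: r=2, s=2, t=-5   [181*(2) + 72*(-5) = 2]
q=17: r=1, s=-35, t=88   [181*(-35) + 72*(88) = 1]
q=2: r=0, s=72, t=-181   [181*(72) + 72*(-181) = 0]
GCD = 1 with t = 88, so 72*(88) ≡ 1 (mod 181)
Inverse = 88 mod 181 = 88
Check: 72 * 88 = 6336 ≡ 1 (mod 181)

72^(-1) ≡ 88 (mod 181)


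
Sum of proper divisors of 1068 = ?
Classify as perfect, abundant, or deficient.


Proper divisors: 1, 2, 3, 4, 6, 12, 89, 178, 267, 356, 534
Sum = 1 + 2 + 3 + 4 + 6 + 12 + 89 + 178 + 267 + 356 + 534 = 1452
1452 > 1068 → abundant

s(1068) = 1452 (abundant)


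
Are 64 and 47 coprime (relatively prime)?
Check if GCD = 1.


Euclidean algorithm:
64 = 1 * 47 + 17
47 = 2 * 17 + 13
17 = 1 * 13 + 4
13 = 3 * 4 + 1
4 = 4 * 1 + 0
GCD(64, 47) = 1

Yes, coprime (GCD = 1)


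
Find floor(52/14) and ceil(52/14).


52/14 = 3.7143
floor = 3
ceil = 4

floor = 3, ceil = 4


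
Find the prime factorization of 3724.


3724 / 2 = 1862
1862 / 2 = 931
931 / 7 = 133
133 / 7 = 19
19 / 19 = 1
3724 = 2^2 × 7^2 × 19


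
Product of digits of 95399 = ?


9 × 5 × 3 × 9 × 9 = 10935


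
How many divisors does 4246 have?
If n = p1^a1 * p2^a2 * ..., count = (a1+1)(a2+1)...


4246 = 2^1 × 11^1 × 193^1
d(4246) = (1+1) × (1+1) × (1+1) = 8

8 divisors


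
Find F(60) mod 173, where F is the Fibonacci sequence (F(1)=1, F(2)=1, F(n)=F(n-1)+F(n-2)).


F(k) mod 173 for k=1..60:
1, 1, 2, 3, 5, 8, 13, 21, 34, 55, 89, 144, 60, 31, 91, 122, 40, 162, 29, 18, 47, 65, 112, 4, 116, 120, 63, 10, 73, 83, 156, 66, 49, 115, 164, 106, 97, 30, 127, 157, 111, 95, 33, 128, 161, 116, 104, 47, 151, 25, 3, 28, 31, 59, 90, 149, 66, 42, 108, 150
F(60) mod 173 = 150


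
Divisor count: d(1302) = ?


1302 = 2^1 × 3^1 × 7^1 × 31^1
d(1302) = (1+1) × (1+1) × (1+1) × (1+1) = 16

16 divisors


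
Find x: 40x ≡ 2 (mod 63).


GCD(40, 63) = 1, unique solution
a^(-1) mod 63 = 52
x = 52 * 2 mod 63 = 41

x ≡ 41 (mod 63)


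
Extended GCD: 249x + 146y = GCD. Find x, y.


Tabular extended Euclidean (each row: r = 249*s + 146*t):
r=249, s=1, t=0
r=146, s=0, t=1
q=1: r=103, s=1, t=-1   [249*(1) + 146*(-1) = 103]
q=1: r=43, s=-1, t=2   [249*(-1) + 146*(2) = 43]
q=2: r=17, s=3, t=-5   [249*(3) + 146*(-5) = 17]
q=2: r=9, s=-7, t=12   [249*(-7) + 146*(12) = 9]
q=1: r=8, s=10, t=-17   [249*(10) + 146*(-17) = 8]
q=1: r=1, s=-17, t=29   [249*(-17) + 146*(29) = 1]
q=8: r=0, s=146, t=-249   [249*(146) + 146*(-249) = 0]
GCD = 1; from the row with r=1: x=-17, y=29
Check: 249*(-17) + 146*(29) = -4233 + 4234 = 1

GCD = 1, x = -17, y = 29


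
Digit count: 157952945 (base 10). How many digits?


157952945 has 9 digits in base 10
floor(log10(157952945)) + 1 = floor(8.1985) + 1 = 9

9 digits (base 10)


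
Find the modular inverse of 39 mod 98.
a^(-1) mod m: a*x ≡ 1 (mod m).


Use the extended Euclidean algorithm on (98, 39); each row r = 98*s + 39*t:
r=98, s=1, t=0
r=39, s=0, t=1
q=2: r=20, s=1, t=-2   [98*(1) + 39*(-2) = 20]
q=1: r=19, s=-1, t=3   [98*(-1) + 39*(3) = 19]
q=1: r=1, s=2, t=-5   [98*(2) + 39*(-5) = 1]
q=19: r=0, s=-39, t=98   [98*(-39) + 39*(98) = 0]
GCD = 1 with t = -5, so 39*(-5) ≡ 1 (mod 98)
Inverse = -5 mod 98 = 93
Check: 39 * 93 = 3627 ≡ 1 (mod 98)

39^(-1) ≡ 93 (mod 98)


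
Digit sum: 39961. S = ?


3 + 9 + 9 + 6 + 1 = 28


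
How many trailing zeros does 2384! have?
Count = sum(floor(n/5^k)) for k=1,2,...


floor(2384/5) = 476
floor(2384/25) = 95
floor(2384/125) = 19
floor(2384/625) = 3
Total = 593

593 trailing zeros


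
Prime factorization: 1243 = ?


1243 / 11 = 113
113 / 113 = 1
1243 = 11 × 113


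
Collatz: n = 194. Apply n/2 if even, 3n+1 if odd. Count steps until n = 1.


194 → 97 → 292 → 146 → 73 → 220 → 110 → 55 → 166 → 83 → 250 → 125 → 376 → 188 → 94 → 47 → 142 → 71 → 214 → 107 → 322 → 161 → 484 → 242 → 121 → 364 → 182 → 91 → 274 → 137 → 412 → 206 → 103 → 310 → 155 → 466 → 233 → 700 → 350 → 175 → 526 → 263 → 790 → 395 → 1186 → 593 → 1780 → 890 → 445 → 1336 → 668 → 334 → 167 → 502 → 251 → 754 → 377 → 1132 → 566 → 283 → 850 → 425 → 1276 → 638 → 319 → 958 → 479 → 1438 → 719 → 2158 → 1079 → 3238 → 1619 → 4858 → 2429 → 7288 → 3644 → 1822 → 911 → 2734 → 1367 → 4102 → 2051 → 6154 → 3077 → 9232 → 4616 → 2308 → 1154 → 577 → 1732 → 866 → 433 → 1300 → 650 → 325 → 976 → 488 → 244 → 122 → 61 → 184 → 92 → 46 → 23 → 70 → 35 → 106 → 53 → 160 → 80 → 40 → 20 → 10 → 5 → 16 → 8 → 4 → 2 → 1
Total steps = 119

119 steps


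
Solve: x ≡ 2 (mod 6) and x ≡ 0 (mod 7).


M = 6*7 = 42
M1 = M/6 = 7, M2 = M/7 = 6
M1^(-1) mod 6 = 1, M2^(-1) mod 7 = 6
x = 2*7*1 + 0*6*6 = 14
14 mod 42 = 14
Check: 14 mod 6 = 2 ✓, 14 mod 7 = 0 ✓

x ≡ 14 (mod 42)


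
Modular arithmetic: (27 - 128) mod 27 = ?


27 - 128 = -101
-101 mod 27 = 7


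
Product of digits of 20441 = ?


2 × 0 × 4 × 4 × 1 = 0


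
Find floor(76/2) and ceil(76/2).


76/2 = 38.0000
floor = 38
ceil = 38

floor = 38, ceil = 38


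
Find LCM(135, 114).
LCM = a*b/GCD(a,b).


GCD(135, 114) = 3
LCM = 135*114/3 = 15390/3 = 5130

LCM = 5130


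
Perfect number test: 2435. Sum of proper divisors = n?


Proper divisors of 2435: 1, 5, 487
Sum = 1 + 5 + 487 = 493

No, 2435 is not perfect (493 ≠ 2435)


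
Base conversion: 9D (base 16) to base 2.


9D (base 16) = 157 (decimal)
157 (decimal) = 10011101 (base 2)


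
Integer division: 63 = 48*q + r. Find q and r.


63 = 48 * 1 + 15
Check: 48 + 15 = 63

q = 1, r = 15


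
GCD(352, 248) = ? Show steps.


352 = 1 * 248 + 104
248 = 2 * 104 + 40
104 = 2 * 40 + 24
40 = 1 * 24 + 16
24 = 1 * 16 + 8
16 = 2 * 8 + 0
GCD = 8


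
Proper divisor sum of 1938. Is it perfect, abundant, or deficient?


Proper divisors: 1, 2, 3, 6, 17, 19, 34, 38, 51, 57, 102, 114, 323, 646, 969
Sum = 1 + 2 + 3 + 6 + 17 + 19 + 34 + 38 + 51 + 57 + 102 + 114 + 323 + 646 + 969 = 2382
2382 > 1938 → abundant

s(1938) = 2382 (abundant)


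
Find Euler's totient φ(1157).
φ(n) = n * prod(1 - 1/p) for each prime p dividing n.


1157 = 13 × 89
Prime factors: 13, 89
φ(1157) = 1157 × (1-1/13) × (1-1/89)
= 1157 × 12/13 × 88/89 = 1056

φ(1157) = 1056


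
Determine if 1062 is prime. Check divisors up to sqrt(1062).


1062 / 2 = 531 (exact division)
1062 is NOT prime.

No, 1062 is not prime


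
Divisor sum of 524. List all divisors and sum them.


Divisors of 524: 1, 2, 4, 131, 262, 524
Sum = 1 + 2 + 4 + 131 + 262 + 524 = 924

σ(524) = 924


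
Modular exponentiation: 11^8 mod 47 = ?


11^1 mod 47 = 11
11^2 mod 47 = 27
11^3 mod 47 = 15
11^4 mod 47 = 24
11^5 mod 47 = 29
11^6 mod 47 = 37
11^7 mod 47 = 31
11^8 mod 47 = 12


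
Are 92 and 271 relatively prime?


Euclidean algorithm:
271 = 2 * 92 + 87
92 = 1 * 87 + 5
87 = 17 * 5 + 2
5 = 2 * 2 + 1
2 = 2 * 1 + 0
GCD(92, 271) = 1

Yes, coprime (GCD = 1)


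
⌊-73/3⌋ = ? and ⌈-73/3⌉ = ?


-73/3 = -24.3333
floor = -25
ceil = -24

floor = -25, ceil = -24


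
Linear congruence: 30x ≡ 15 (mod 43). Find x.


GCD(30, 43) = 1, unique solution
a^(-1) mod 43 = 33
x = 33 * 15 mod 43 = 22

x ≡ 22 (mod 43)


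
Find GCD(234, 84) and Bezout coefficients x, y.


Tabular extended Euclidean (each row: r = 234*s + 84*t):
r=234, s=1, t=0
r=84, s=0, t=1
q=2: r=66, s=1, t=-2   [234*(1) + 84*(-2) = 66]
q=1: r=18, s=-1, t=3   [234*(-1) + 84*(3) = 18]
q=3: r=12, s=4, t=-11   [234*(4) + 84*(-11) = 12]
q=1: r=6, s=-5, t=14   [234*(-5) + 84*(14) = 6]
q=2: r=0, s=14, t=-39   [234*(14) + 84*(-39) = 0]
GCD = 6; from the row with r=6: x=-5, y=14
Check: 234*(-5) + 84*(14) = -1170 + 1176 = 6

GCD = 6, x = -5, y = 14


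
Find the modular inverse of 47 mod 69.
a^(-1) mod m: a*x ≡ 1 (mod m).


Use the extended Euclidean algorithm on (69, 47); each row r = 69*s + 47*t:
r=69, s=1, t=0
r=47, s=0, t=1
q=1: r=22, s=1, t=-1   [69*(1) + 47*(-1) = 22]
q=2: r=3, s=-2, t=3   [69*(-2) + 47*(3) = 3]
q=7: r=1, s=15, t=-22   [69*(15) + 47*(-22) = 1]
q=3: r=0, s=-47, t=69   [69*(-47) + 47*(69) = 0]
GCD = 1 with t = -22, so 47*(-22) ≡ 1 (mod 69)
Inverse = -22 mod 69 = 47
Check: 47 * 47 = 2209 ≡ 1 (mod 69)

47^(-1) ≡ 47 (mod 69)


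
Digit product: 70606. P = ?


7 × 0 × 6 × 0 × 6 = 0


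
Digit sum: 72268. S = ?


7 + 2 + 2 + 6 + 8 = 25


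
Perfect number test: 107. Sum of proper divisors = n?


Proper divisors of 107: 1
Sum = 1 = 1

No, 107 is not perfect (1 ≠ 107)


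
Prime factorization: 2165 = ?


2165 / 5 = 433
433 / 433 = 1
2165 = 5 × 433


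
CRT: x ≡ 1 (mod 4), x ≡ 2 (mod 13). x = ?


M = 4*13 = 52
M1 = M/4 = 13, M2 = M/13 = 4
M1^(-1) mod 4 = 1, M2^(-1) mod 13 = 10
x = 1*13*1 + 2*4*10 = 93
93 mod 52 = 41
Check: 41 mod 4 = 1 ✓, 41 mod 13 = 2 ✓

x ≡ 41 (mod 52)


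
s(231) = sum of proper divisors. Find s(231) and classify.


Proper divisors: 1, 3, 7, 11, 21, 33, 77
Sum = 1 + 3 + 7 + 11 + 21 + 33 + 77 = 153
153 < 231 → deficient

s(231) = 153 (deficient)


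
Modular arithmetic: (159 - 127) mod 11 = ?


159 - 127 = 32
32 mod 11 = 10


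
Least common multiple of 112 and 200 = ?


GCD(112, 200) = 8
LCM = 112*200/8 = 22400/8 = 2800

LCM = 2800


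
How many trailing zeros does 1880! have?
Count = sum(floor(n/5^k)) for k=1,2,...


floor(1880/5) = 376
floor(1880/25) = 75
floor(1880/125) = 15
floor(1880/625) = 3
Total = 469

469 trailing zeros


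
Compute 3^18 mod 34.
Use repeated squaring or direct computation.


3^1 mod 34 = 3
3^2 mod 34 = 9
3^3 mod 34 = 27
3^4 mod 34 = 13
3^5 mod 34 = 5
3^6 mod 34 = 15
3^7 mod 34 = 11
3^8 mod 34 = 33
3^9 mod 34 = 31
3^10 mod 34 = 25
3^11 mod 34 = 7
3^12 mod 34 = 21
3^13 mod 34 = 29
3^14 mod 34 = 19
3^15 mod 34 = 23
3^16 mod 34 = 1
3^17 mod 34 = 3
3^18 mod 34 = 9


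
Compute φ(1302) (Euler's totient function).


1302 = 2 × 3 × 7 × 31
Prime factors: 2, 3, 7, 31
φ(1302) = 1302 × (1-1/2) × (1-1/3) × (1-1/7) × (1-1/31)
= 1302 × 1/2 × 2/3 × 6/7 × 30/31 = 360

φ(1302) = 360


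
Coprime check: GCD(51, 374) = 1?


Euclidean algorithm:
374 = 7 * 51 + 17
51 = 3 * 17 + 0
GCD(51, 374) = 17

No, not coprime (GCD = 17)


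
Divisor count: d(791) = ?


791 = 7^1 × 113^1
d(791) = (1+1) × (1+1) = 4

4 divisors


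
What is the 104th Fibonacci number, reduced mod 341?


F(k) mod 341 for k=1..104:
1, 1, 2, 3, 5, 8, 13, 21, 34, 55, 89, 144, 233, 36, 269, 305, 233, 197, 89, 286, 34, 320, 13, 333, 5, 338, 2, 340, 1, 0, 1, 1, 2, 3, 5, 8, 13, 21, 34, 55, 89, 144, 233, 36, 269, 305, 233, 197, 89, 286, 34, 320, 13, 333, 5, 338, 2, 340, 1, 0, 1, 1, 2, 3, 5, 8, 13, 21, 34, 55, 89, 144, 233, 36, 269, 305, 233, 197, 89, 286, 34, 320, 13, 333, 5, 338, 2, 340, 1, 0, 1, 1, 2, 3, 5, 8, 13, 21, 34, 55, 89, 144, 233, 36
F(104) mod 341 = 36


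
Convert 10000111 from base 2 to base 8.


10000111 (base 2) = 135 (decimal)
135 (decimal) = 207 (base 8)


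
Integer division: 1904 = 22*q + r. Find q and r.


1904 = 22 * 86 + 12
Check: 1892 + 12 = 1904

q = 86, r = 12


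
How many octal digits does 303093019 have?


303093019 in base 8 = 2204152433
Number of digits = 10

10 digits (base 8)


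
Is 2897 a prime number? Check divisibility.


Check divisors up to sqrt(2897) = 53.8238
No divisors found.
2897 is prime.

Yes, 2897 is prime


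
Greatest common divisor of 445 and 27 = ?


445 = 16 * 27 + 13
27 = 2 * 13 + 1
13 = 13 * 1 + 0
GCD = 1


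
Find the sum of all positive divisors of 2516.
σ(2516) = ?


Divisors of 2516: 1, 2, 4, 17, 34, 37, 68, 74, 148, 629, 1258, 2516
Sum = 1 + 2 + 4 + 17 + 34 + 37 + 68 + 74 + 148 + 629 + 1258 + 2516 = 4788

σ(2516) = 4788


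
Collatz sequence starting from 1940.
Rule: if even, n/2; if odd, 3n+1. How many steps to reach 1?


1940 → 970 → 485 → 1456 → 728 → 364 → 182 → 91 → 274 → 137 → 412 → 206 → 103 → 310 → 155 → 466 → 233 → 700 → 350 → 175 → 526 → 263 → 790 → 395 → 1186 → 593 → 1780 → 890 → 445 → 1336 → 668 → 334 → 167 → 502 → 251 → 754 → 377 → 1132 → 566 → 283 → 850 → 425 → 1276 → 638 → 319 → 958 → 479 → 1438 → 719 → 2158 → 1079 → 3238 → 1619 → 4858 → 2429 → 7288 → 3644 → 1822 → 911 → 2734 → 1367 → 4102 → 2051 → 6154 → 3077 → 9232 → 4616 → 2308 → 1154 → 577 → 1732 → 866 → 433 → 1300 → 650 → 325 → 976 → 488 → 244 → 122 → 61 → 184 → 92 → 46 → 23 → 70 → 35 → 106 → 53 → 160 → 80 → 40 → 20 → 10 → 5 → 16 → 8 → 4 → 2 → 1
Total steps = 99

99 steps


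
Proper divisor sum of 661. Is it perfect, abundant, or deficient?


Proper divisors: 1
Sum = 1 = 1
1 < 661 → deficient

s(661) = 1 (deficient)


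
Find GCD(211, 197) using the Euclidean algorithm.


211 = 1 * 197 + 14
197 = 14 * 14 + 1
14 = 14 * 1 + 0
GCD = 1


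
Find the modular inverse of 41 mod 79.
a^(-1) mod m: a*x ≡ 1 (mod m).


Use the extended Euclidean algorithm on (79, 41); each row r = 79*s + 41*t:
r=79, s=1, t=0
r=41, s=0, t=1
q=1: r=38, s=1, t=-1   [79*(1) + 41*(-1) = 38]
q=1: r=3, s=-1, t=2   [79*(-1) + 41*(2) = 3]
q=12: r=2, s=13, t=-25   [79*(13) + 41*(-25) = 2]
q=1: r=1, s=-14, t=27   [79*(-14) + 41*(27) = 1]
q=2: r=0, s=41, t=-79   [79*(41) + 41*(-79) = 0]
GCD = 1 with t = 27, so 41*(27) ≡ 1 (mod 79)
Inverse = 27 mod 79 = 27
Check: 41 * 27 = 1107 ≡ 1 (mod 79)

41^(-1) ≡ 27 (mod 79)


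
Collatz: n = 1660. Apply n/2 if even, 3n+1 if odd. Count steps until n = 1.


1660 → 830 → 415 → 1246 → 623 → 1870 → 935 → 2806 → 1403 → 4210 → 2105 → 6316 → 3158 → 1579 → 4738 → 2369 → 7108 → 3554 → 1777 → 5332 → 2666 → 1333 → 4000 → 2000 → 1000 → 500 → 250 → 125 → 376 → 188 → 94 → 47 → 142 → 71 → 214 → 107 → 322 → 161 → 484 → 242 → 121 → 364 → 182 → 91 → 274 → 137 → 412 → 206 → 103 → 310 → 155 → 466 → 233 → 700 → 350 → 175 → 526 → 263 → 790 → 395 → 1186 → 593 → 1780 → 890 → 445 → 1336 → 668 → 334 → 167 → 502 → 251 → 754 → 377 → 1132 → 566 → 283 → 850 → 425 → 1276 → 638 → 319 → 958 → 479 → 1438 → 719 → 2158 → 1079 → 3238 → 1619 → 4858 → 2429 → 7288 → 3644 → 1822 → 911 → 2734 → 1367 → 4102 → 2051 → 6154 → 3077 → 9232 → 4616 → 2308 → 1154 → 577 → 1732 → 866 → 433 → 1300 → 650 → 325 → 976 → 488 → 244 → 122 → 61 → 184 → 92 → 46 → 23 → 70 → 35 → 106 → 53 → 160 → 80 → 40 → 20 → 10 → 5 → 16 → 8 → 4 → 2 → 1
Total steps = 135

135 steps
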